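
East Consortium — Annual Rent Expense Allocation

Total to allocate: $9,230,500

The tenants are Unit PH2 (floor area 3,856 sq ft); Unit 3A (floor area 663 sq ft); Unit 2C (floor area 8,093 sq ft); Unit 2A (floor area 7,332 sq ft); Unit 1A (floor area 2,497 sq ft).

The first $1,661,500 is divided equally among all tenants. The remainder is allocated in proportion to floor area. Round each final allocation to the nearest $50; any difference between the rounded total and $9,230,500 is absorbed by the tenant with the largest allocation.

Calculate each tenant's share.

First tranche $1,661,500 split equally: $332,300 each.
Remainder $7,569,000 by floor area (total 22,441): Unit PH2 1,300,568.78 → $1,300,550; Unit 3A 223,619.58 → $223,600; Unit 2C 2,729,642.93 → $2,729,650; Unit 2A 2,472,969.48 → $2,472,950; Unit 1A 842,199.23 → $842,200.
Rounding difference +$50 on remainder applied to Unit 2C.
Totals: Unit PH2 $332,300 + $1,300,550 = $1,632,850; Unit 3A $332,300 + $223,600 = $555,900; Unit 2C $332,300 + $2,729,700 = $3,062,000; Unit 2A $332,300 + $2,472,950 = $2,805,250; Unit 1A $332,300 + $842,200 = $1,174,500.

Unit PH2: $1,632,850 · Unit 3A: $555,900 · Unit 2C: $3,062,000 · Unit 2A: $2,805,250 · Unit 1A: $1,174,500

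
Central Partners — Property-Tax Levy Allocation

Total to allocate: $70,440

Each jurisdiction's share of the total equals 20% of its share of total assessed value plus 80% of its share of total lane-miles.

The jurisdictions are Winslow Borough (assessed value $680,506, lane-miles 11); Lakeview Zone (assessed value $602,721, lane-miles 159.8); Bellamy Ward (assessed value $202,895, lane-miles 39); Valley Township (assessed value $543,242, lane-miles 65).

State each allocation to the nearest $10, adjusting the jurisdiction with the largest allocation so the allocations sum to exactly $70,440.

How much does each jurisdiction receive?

Winslow Borough: $6,980 · Lakeview Zone: $36,950 · Bellamy Ward: $9,410 · Valley Township: $17,100

Totals — assessed value 2,029,364, lane-miles 274.8.
Combined weights (20% assessed value + 80% lane-miles): Winslow Borough 0.0991; Lakeview Zone 0.5246; Bellamy Ward 0.1335; Valley Township 0.2428.
Raw shares: Winslow Borough 6,979.85; Lakeview Zone 36,953.60; Bellamy Ward 9,406.07; Valley Township 17,100.49.
Rounded to nearest $10: Winslow Borough $6,980; Lakeview Zone $36,950; Bellamy Ward $9,410; Valley Township $17,100. Sum = $70,440.
No rounding difference to absorb.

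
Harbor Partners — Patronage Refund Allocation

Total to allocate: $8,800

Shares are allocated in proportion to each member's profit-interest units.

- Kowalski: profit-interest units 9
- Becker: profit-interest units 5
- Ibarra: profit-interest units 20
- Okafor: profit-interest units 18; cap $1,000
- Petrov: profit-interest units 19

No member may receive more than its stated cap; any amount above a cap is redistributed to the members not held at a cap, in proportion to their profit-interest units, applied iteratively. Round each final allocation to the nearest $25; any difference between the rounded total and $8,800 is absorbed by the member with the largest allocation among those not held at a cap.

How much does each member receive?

Total profit-interest units = 71.
Proportional shares (ignoring caps): Kowalski 1,115.49; Becker 619.72; Ibarra 2,478.87; Okafor 2,230.99; Petrov 2,354.93.
Cap binds for Okafor ($1,000); remaining pool $7,800 reallocated over remaining profit-interest units 53.
Remaining shares: Kowalski 1,324.53 → $1,325; Becker 735.85 → $725; Ibarra 2,943.40 → $2,950; Petrov 2,796.23 → $2,800.

Kowalski: $1,325; Becker: $725; Ibarra: $2,950; Okafor: $1,000; Petrov: $2,800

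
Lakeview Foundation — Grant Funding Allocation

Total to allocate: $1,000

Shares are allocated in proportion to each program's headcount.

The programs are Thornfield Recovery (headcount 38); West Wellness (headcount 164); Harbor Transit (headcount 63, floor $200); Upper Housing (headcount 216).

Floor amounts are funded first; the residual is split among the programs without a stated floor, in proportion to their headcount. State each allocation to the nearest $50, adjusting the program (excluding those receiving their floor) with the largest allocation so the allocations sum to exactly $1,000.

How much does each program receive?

Thornfield Recovery: $50; West Wellness: $300; Harbor Transit: $200; Upper Housing: $450

Fund the minimums — Harbor Transit $200. Residual $800.
Residual split over remaining headcount 418: Thornfield Recovery 72.73 → $50; West Wellness 313.88 → $300; Upper Housing 413.40 → $400.
Rounding difference +$50 applied to Upper Housing → $450.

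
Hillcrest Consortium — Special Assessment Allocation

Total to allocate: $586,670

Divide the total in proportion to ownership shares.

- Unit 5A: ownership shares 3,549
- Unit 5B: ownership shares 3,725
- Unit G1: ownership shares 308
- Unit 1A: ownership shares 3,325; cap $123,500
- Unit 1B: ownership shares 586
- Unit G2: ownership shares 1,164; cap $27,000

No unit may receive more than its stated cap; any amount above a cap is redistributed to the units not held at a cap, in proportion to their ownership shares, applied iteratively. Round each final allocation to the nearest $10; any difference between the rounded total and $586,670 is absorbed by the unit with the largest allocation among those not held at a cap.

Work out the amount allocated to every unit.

Unit 5A: $189,520 | Unit 5B: $198,910 | Unit G1: $16,450 | Unit 1A: $123,500 | Unit 1B: $31,290 | Unit G2: $27,000

Sum of ownership shares: 12,657.
Proportional shares (ignoring caps): Unit 5A 164,501.21; Unit 5B 172,659.06; Unit G1 14,276.24; Unit 1A 154,118.49; Unit 1B 27,161.94; Unit G2 53,953.06.
Cap binds for Unit 1A ($123,500), Unit G2 ($27,000); residual $436,170 reallocated over remaining ownership shares 8,168.
Redistributed shares: Unit 5A 189,516.08 → $189,520; Unit 5B 198,914.45 → $198,910; Unit G1 16,447.15 → $16,450; Unit 1B 31,292.31 → $31,290.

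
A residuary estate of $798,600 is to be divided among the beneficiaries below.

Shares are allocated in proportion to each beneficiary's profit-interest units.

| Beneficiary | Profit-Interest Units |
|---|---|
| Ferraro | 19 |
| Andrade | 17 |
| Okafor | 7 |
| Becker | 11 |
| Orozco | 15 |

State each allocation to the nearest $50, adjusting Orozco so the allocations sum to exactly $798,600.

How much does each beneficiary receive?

Sum of profit-interest units: 69.
Raw shares: Ferraro 19/69 × $798,600 = 219,904.35; Andrade 17/69 × $798,600 = 196,756.52; Okafor 7/69 × $798,600 = 81,017.39; Becker 11/69 × $798,600 = 127,313.04; Orozco 15/69 × $798,600 = 173,608.70.
At nearest $50: Ferraro $219,900; Andrade $196,750; Okafor $81,000; Becker $127,300; Orozco $173,600. Sum = $798,550.
Difference $798,600 − $798,550 = +$50 applied to Orozco: Orozco becomes $173,650.

Ferraro: $219,900 | Andrade: $196,750 | Okafor: $81,000 | Becker: $127,300 | Orozco: $173,650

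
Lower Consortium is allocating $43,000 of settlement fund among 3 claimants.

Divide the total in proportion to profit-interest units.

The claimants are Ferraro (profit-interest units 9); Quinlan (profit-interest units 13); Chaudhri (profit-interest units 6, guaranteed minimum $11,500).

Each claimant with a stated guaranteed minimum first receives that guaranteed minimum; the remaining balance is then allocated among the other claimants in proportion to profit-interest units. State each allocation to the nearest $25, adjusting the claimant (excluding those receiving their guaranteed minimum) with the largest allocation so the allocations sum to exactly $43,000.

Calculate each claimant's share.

Minimums first: Chaudhri $11,500. Balance $31,500.
Balance split over remaining profit-interest units 22: Ferraro 12,886.36 → $12,875; Quinlan 18,613.64 → $18,625.

Ferraro: $12,875 | Quinlan: $18,625 | Chaudhri: $11,500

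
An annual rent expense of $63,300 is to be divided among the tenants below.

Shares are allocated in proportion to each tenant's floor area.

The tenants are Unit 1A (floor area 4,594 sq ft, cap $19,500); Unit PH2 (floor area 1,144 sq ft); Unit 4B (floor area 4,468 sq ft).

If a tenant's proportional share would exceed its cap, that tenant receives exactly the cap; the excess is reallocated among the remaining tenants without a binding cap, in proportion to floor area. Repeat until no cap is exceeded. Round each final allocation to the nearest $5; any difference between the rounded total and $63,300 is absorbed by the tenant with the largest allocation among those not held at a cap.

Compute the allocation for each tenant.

Unit 1A: $19,500; Unit PH2: $8,930; Unit 4B: $34,870

Combined floor area = 10,206.
Proportional shares (ignoring caps): Unit 1A 28,493.06; Unit PH2 7,095.36; Unit 4B 27,711.58.
Held at cap: Unit 1A ($19,500); residual $43,800 reallocated over remaining floor area 5,612.
Shares after redistribution: Unit PH2 8,928.58 → $8,930; Unit 4B 34,871.42 → $34,870.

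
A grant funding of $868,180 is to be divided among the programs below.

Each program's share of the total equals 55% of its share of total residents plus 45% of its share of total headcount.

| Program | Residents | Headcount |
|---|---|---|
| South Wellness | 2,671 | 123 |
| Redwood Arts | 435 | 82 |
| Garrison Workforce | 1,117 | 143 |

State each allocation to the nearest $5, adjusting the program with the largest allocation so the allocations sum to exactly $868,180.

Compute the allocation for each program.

South Wellness: $440,095; Redwood Arts: $141,245; Garrison Workforce: $286,840

Totals — residents 4,223, headcount 348.
Composite weights (55% residents + 45% headcount): South Wellness 0.5069; Redwood Arts 0.1627; Garrison Workforce 0.3304.
Pro-rata amounts: South Wellness 440,098.27; Redwood Arts 141,242.92; Garrison Workforce 286,838.81.
At nearest $5: South Wellness $440,100; Redwood Arts $141,245; Garrison Workforce $286,840. Sum = $868,185.
Difference $868,180 − $868,185 = −$5 applied to largest allocation (South Wellness): South Wellness becomes $440,095.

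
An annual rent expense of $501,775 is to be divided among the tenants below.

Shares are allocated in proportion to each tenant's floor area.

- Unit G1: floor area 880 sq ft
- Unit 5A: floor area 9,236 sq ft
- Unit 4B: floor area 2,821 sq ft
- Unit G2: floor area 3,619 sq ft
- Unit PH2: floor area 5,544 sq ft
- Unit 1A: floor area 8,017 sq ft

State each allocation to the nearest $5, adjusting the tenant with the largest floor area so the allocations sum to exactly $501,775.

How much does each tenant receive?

Unit G1: $14,660; Unit 5A: $153,880; Unit 4B: $47,000; Unit G2: $60,295; Unit PH2: $92,370; Unit 1A: $133,570

Combined floor area = 880 + 9,236 + 2,821 + 3,619 + 5,544 + 8,017 = 30,117.
Pro-rata amounts: Unit G1 14,661.55; Unit 5A 153,879.67; Unit 4B 47,000.27; Unit G2 60,295.64; Unit PH2 92,367.79; Unit 1A 133,570.08.
At nearest $5: Unit G1 $14,660; Unit 5A $153,880; Unit 4B $47,000; Unit G2 $60,295; Unit PH2 $92,370; Unit 1A $133,570. Sum = $501,775.
No rounding difference to absorb.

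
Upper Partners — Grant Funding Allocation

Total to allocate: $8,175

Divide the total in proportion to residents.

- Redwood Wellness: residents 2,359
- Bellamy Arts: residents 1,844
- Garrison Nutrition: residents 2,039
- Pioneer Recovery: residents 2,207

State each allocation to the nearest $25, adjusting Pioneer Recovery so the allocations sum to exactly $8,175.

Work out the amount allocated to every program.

Combined residents = 8,449.
Unrounded shares: Redwood Wellness 2,359/8,449 × $8,175 = 2,282.50; Bellamy Arts 1,844/8,449 × $8,175 = 1,784.20; Garrison Nutrition 2,039/8,449 × $8,175 = 1,972.88; Pioneer Recovery 2,207/8,449 × $8,175 = 2,135.43.
After rounding ($25): Redwood Wellness $2,275; Bellamy Arts $1,775; Garrison Nutrition $1,975; Pioneer Recovery $2,125. Sum = $8,150.
Difference $8,175 − $8,150 = +$25 applied to Pioneer Recovery: Pioneer Recovery becomes $2,150.

Redwood Wellness: $2,275 · Bellamy Arts: $1,775 · Garrison Nutrition: $1,975 · Pioneer Recovery: $2,150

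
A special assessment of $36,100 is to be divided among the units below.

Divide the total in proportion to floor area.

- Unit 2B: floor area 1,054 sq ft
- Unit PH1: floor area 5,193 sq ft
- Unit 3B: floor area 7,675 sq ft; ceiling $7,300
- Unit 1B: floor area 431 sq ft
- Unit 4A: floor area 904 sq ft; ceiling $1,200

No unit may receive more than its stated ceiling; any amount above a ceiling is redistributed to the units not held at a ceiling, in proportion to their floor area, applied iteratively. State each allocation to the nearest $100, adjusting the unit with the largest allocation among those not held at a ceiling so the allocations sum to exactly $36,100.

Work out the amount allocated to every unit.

Unit 2B: $4,400; Unit PH1: $21,400; Unit 3B: $7,300; Unit 1B: $1,800; Unit 4A: $1,200

Sum of floor area: 15,257.
Unconstrained shares: Unit 2B 2,493.90; Unit PH1 12,287.30; Unit 3B 18,160.02; Unit 1B 1,019.80; Unit 4A 2,138.98.
Cap binds for Unit 3B ($7,300), Unit 4A ($1,200); residual $27,600 reallocated over remaining floor area 6,678.
Remaining shares: Unit 2B 4,356.15 → $4,400; Unit PH1 21,462.53 → $21,500; Unit 1B 1,781.31 → $1,800.
Rounding difference −$100 applied to Unit PH1 → $21,400.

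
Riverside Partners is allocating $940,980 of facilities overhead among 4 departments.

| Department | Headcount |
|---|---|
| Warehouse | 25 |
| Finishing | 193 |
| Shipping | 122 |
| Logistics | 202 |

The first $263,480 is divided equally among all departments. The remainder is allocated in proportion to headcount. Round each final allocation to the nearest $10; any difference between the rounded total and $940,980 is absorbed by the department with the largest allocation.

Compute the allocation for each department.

Warehouse: $97,120 · Finishing: $307,120 · Shipping: $218,370 · Logistics: $318,370

Equal tier: $263,480 ÷ 4 = $65,870 apiece.
Remainder $677,500 by headcount (total 542): Warehouse 31,250.00 → $31,250; Finishing 241,250.00 → $241,250; Shipping 152,500.00 → $152,500; Logistics 252,500.00 → $252,500.
Totals: Warehouse $65,870 + $31,250 = $97,120; Finishing $65,870 + $241,250 = $307,120; Shipping $65,870 + $152,500 = $218,370; Logistics $65,870 + $252,500 = $318,370.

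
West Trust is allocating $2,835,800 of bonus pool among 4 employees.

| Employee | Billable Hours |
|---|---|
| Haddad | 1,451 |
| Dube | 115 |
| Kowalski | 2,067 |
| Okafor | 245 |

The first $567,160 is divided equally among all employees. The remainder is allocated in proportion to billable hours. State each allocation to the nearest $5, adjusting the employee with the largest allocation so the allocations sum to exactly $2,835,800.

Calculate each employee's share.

Equal tier: $567,160 ÷ 4 = $141,790 apiece.
Remainder $2,268,640 by billable hours (total 3,878): Haddad 848,838.74 → $848,840; Dube 67,275.30 → $67,275; Kowalski 1,209,200.33 → $1,209,200; Okafor 143,325.63 → $143,325.
Totals: Haddad $141,790 + $848,840 = $990,630; Dube $141,790 + $67,275 = $209,065; Kowalski $141,790 + $1,209,200 = $1,350,990; Okafor $141,790 + $143,325 = $285,115.

Haddad: $990,630 | Dube: $209,065 | Kowalski: $1,350,990 | Okafor: $285,115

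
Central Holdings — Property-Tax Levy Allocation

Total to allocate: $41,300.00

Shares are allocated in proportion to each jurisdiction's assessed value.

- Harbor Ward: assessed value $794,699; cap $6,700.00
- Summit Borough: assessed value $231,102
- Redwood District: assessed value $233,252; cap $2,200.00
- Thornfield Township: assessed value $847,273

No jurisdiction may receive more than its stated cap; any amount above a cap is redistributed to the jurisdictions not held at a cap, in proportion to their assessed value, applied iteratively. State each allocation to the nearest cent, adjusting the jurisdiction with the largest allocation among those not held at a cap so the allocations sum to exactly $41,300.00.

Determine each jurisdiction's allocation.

Harbor Ward: $6,700.00 | Summit Borough: $6,943.51 | Redwood District: $2,200.00 | Thornfield Township: $25,456.49

Total assessed value = 2,106,326.
Proportional shares (ignoring caps): Harbor Ward 15,582.1410; Summit Borough 4,531.3558; Redwood District 4,573.5122; Thornfield Township 16,612.9910.
Held at cap: Harbor Ward ($6,700.00), Redwood District ($2,200.00); residual $32,400.00 reallocated over remaining assessed value 1,078,375.
Redistributed shares: Summit Borough 6,943.5074 → $6,943.51; Thornfield Township 25,456.4926 → $25,456.49.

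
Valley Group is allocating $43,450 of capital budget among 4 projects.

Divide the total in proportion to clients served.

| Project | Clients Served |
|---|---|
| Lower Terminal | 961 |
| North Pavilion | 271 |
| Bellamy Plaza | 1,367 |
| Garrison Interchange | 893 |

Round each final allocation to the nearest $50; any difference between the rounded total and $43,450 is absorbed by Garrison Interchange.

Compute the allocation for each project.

Lower Terminal: $11,950 | North Pavilion: $3,350 | Bellamy Plaza: $17,000 | Garrison Interchange: $11,150

Sum of clients served: 3,492.
Proportional shares: Lower Terminal 961/3,492 × $43,450 = 11,957.46; North Pavilion 271/3,492 × $43,450 = 3,371.98; Bellamy Plaza 1,367/3,492 × $43,450 = 17,009.21; Garrison Interchange 893/3,492 × $43,450 = 11,111.35.
Rounded to nearest $50: Lower Terminal $11,950; North Pavilion $3,350; Bellamy Plaza $17,000; Garrison Interchange $11,100. Sum = $43,400.
Difference $43,450 − $43,400 = +$50 applied to Garrison Interchange: Garrison Interchange becomes $11,150.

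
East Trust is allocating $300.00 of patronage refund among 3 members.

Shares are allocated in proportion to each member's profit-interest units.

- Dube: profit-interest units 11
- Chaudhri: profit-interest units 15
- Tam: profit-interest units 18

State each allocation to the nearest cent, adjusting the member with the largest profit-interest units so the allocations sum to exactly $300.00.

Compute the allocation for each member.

Dube: $75.00; Chaudhri: $102.27; Tam: $122.73

Combined profit-interest units = 11 + 15 + 18 = 44.
Unrounded shares: Dube 75.0000; Chaudhri 102.2727; Tam 122.7273.
At nearest cent: Dube $75.00; Chaudhri $102.27; Tam $122.73. Sum = $300.00.
Sum already equals the total — no adjustment.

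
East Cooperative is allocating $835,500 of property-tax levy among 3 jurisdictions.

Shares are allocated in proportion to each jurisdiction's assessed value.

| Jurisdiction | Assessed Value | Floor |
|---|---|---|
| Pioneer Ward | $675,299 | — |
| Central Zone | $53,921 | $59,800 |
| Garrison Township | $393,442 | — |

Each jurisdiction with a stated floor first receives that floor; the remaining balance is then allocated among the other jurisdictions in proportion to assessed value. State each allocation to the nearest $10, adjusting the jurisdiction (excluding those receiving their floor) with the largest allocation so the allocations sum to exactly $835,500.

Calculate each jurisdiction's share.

Pioneer Ward: $490,140 · Central Zone: $59,800 · Garrison Township: $285,560

Fund the minimums — Central Zone $59,800. Remaining pool $775,700.
Remaining pool split over remaining assessed value 1,068,741: Pioneer Ward 490,136.93 → $490,140; Garrison Township 285,563.07 → $285,560.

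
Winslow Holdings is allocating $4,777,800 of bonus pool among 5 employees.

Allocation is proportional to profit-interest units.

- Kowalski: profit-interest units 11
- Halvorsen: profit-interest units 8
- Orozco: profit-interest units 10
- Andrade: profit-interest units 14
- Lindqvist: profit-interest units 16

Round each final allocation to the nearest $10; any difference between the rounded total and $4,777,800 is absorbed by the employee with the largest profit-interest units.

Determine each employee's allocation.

Sum of profit-interest units: 59.
Pro-rata amounts: Kowalski 11/59 × $4,777,800 = 890,776.27; Halvorsen 8/59 × $4,777,800 = 647,837.29; Orozco 10/59 × $4,777,800 = 809,796.61; Andrade 14/59 × $4,777,800 = 1,133,715.25; Lindqvist 16/59 × $4,777,800 = 1,295,674.58.
After rounding ($10): Kowalski $890,780; Halvorsen $647,840; Orozco $809,800; Andrade $1,133,720; Lindqvist $1,295,670. Sum = $4,777,810.
Difference $4,777,800 − $4,777,810 = −$10 applied to largest profit-interest units (Lindqvist): Lindqvist becomes $1,295,660.

Kowalski: $890,780 | Halvorsen: $647,840 | Orozco: $809,800 | Andrade: $1,133,720 | Lindqvist: $1,295,660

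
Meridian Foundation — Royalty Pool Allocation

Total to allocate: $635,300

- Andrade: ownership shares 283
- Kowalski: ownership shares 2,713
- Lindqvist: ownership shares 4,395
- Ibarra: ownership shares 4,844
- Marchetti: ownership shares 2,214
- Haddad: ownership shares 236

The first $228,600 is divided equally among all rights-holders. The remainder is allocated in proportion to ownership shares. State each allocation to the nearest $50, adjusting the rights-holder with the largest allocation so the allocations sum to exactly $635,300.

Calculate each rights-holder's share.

Andrade: $45,950 · Kowalski: $113,250 · Lindqvist: $159,800 · Ibarra: $172,250 · Marchetti: $99,400 · Haddad: $44,650

Equal tier: $228,600 ÷ 6 = $38,100 apiece.
Remainder $406,700 by ownership shares (total 14,685): Andrade 7,837.66 → $7,850; Kowalski 75,136.34 → $75,150; Lindqvist 121,719.20 → $121,700; Ibarra 134,154.23 → $134,150; Marchetti 61,316.57 → $61,300; Haddad 6,536.00 → $6,550.
Totals: Andrade $38,100 + $7,850 = $45,950; Kowalski $38,100 + $75,150 = $113,250; Lindqvist $38,100 + $121,700 = $159,800; Ibarra $38,100 + $134,150 = $172,250; Marchetti $38,100 + $61,300 = $99,400; Haddad $38,100 + $6,550 = $44,650.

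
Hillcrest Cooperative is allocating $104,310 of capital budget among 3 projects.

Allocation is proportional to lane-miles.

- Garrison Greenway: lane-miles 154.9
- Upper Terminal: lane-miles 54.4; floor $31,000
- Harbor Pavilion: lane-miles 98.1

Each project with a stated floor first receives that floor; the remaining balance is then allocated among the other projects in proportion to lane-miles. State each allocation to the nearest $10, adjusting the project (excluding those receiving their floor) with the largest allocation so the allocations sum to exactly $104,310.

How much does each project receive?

Garrison Greenway: $44,880 · Upper Terminal: $31,000 · Harbor Pavilion: $28,430

Fund the minimums — Upper Terminal $31,000. Remaining pool $73,310.
Remaining pool split over remaining lane-miles 253: Garrison Greenway 44,884.26 → $44,880; Harbor Pavilion 28,425.74 → $28,430.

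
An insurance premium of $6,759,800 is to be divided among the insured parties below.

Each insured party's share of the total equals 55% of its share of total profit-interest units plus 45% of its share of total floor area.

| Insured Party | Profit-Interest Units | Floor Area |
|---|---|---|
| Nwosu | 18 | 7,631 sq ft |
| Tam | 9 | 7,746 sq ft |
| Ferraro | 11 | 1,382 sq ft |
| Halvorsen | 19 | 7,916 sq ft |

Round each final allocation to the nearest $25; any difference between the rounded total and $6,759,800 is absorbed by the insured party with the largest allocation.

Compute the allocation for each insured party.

Totals — profit-interest units 57, floor area 24,675.
Composite weights (55% profit-interest units + 45% floor area): Nwosu 0.3129; Tam 0.2281; Ferraro 0.1313; Halvorsen 0.3277.
Proportional shares: Nwosu 2,114,812.78; Tam 1,541,954.61; Ferraro 887,859.16; Halvorsen 2,215,173.45.
At nearest $25: Nwosu $2,114,825; Tam $1,541,950; Ferraro $887,850; Halvorsen $2,215,175. Sum = $6,759,800.
Rounded total matches; no reconciliation needed.

Nwosu: $2,114,825 · Tam: $1,541,950 · Ferraro: $887,850 · Halvorsen: $2,215,175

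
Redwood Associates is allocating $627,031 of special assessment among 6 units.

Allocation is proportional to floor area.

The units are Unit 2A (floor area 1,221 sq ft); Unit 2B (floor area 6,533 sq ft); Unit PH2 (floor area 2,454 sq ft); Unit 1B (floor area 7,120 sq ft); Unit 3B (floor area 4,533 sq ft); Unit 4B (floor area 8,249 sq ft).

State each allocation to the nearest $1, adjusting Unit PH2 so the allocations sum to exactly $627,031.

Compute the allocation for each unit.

Unit 2A: $25,427; Unit 2B: $136,048; Unit PH2: $51,103; Unit 1B: $148,272; Unit 3B: $94,398; Unit 4B: $171,783

Floor area total: 30,110.
Pro-rata amounts: Unit 2A 1,221/30,110 × $627,031 = 25,426.93; Unit 2B 6,533/30,110 × $627,031 = 136,047.61; Unit PH2 2,454/30,110 × $627,031 = 51,103.76; Unit 1B 7,120/30,110 × $627,031 = 148,271.69; Unit 3B 4,533/30,110 × $627,031 = 94,398.26; Unit 4B 8,249/30,110 × $627,031 = 171,782.75.
Rounded to nearest $1: Unit 2A $25,427; Unit 2B $136,048; Unit PH2 $51,104; Unit 1B $148,272; Unit 3B $94,398; Unit 4B $171,783. Sum = $627,032.
Difference $627,031 − $627,032 = −$1 applied to Unit PH2: Unit PH2 becomes $51,103.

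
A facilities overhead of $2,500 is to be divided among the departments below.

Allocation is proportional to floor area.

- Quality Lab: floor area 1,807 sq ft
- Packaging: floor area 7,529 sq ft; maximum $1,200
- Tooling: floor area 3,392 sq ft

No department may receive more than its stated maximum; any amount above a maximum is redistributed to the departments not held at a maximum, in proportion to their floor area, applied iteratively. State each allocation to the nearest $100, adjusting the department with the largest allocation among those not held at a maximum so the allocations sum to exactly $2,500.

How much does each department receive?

Quality Lab: $500; Packaging: $1,200; Tooling: $800

Total floor area = 12,728.
Proportional shares (ignoring caps): Quality Lab 354.93; Packaging 1,478.83; Tooling 666.25.
Cap binds for Packaging ($1,200); remaining pool $1,300 reallocated over remaining floor area 5,199.
Redistributed shares: Quality Lab 451.84 → $500; Tooling 848.16 → $800.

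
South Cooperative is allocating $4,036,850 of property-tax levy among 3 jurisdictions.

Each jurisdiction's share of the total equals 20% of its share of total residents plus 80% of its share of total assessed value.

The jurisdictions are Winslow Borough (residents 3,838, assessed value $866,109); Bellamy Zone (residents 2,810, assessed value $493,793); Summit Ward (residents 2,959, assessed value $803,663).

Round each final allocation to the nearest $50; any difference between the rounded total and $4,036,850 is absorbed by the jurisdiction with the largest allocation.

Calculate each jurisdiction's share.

Winslow Borough: $1,615,400; Bellamy Zone: $973,200; Summit Ward: $1,448,250

Residents total 9,607; assessed value total 2,163,565.
Composite weights (20% residents + 80% assessed value): Winslow Borough 0.4002; Bellamy Zone 0.2411; Summit Ward 0.3588.
Unrounded shares: Winslow Borough 1,615,356.10; Bellamy Zone 973,219.77; Summit Ward 1,448,274.13.
After rounding ($50): Winslow Borough $1,615,350; Bellamy Zone $973,200; Summit Ward $1,448,250. Sum = $4,036,800.
Difference $4,036,850 − $4,036,800 = +$50 applied to largest allocation (Winslow Borough): Winslow Borough becomes $1,615,400.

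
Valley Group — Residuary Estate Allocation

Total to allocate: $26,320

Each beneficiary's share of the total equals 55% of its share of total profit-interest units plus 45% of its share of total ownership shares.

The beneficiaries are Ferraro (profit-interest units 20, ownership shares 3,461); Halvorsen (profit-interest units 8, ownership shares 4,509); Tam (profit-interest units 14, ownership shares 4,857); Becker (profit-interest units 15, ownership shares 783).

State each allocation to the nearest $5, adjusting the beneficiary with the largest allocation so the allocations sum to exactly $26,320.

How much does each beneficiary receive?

Profit-interest units total 57; ownership shares total 13,610.
Combined weights (55% profit-interest units + 45% ownership shares): Ferraro 0.3074; Halvorsen 0.2263; Tam 0.2957; Becker 0.1706.
Raw shares: Ferraro 8,091.21; Halvorsen 5,955.64; Tam 7,782.28; Becker 4,490.87.
At nearest $5: Ferraro $8,090; Halvorsen $5,955; Tam $7,780; Becker $4,490. Sum = $26,315.
Difference $26,320 − $26,315 = +$5 applied to largest allocation (Ferraro): Ferraro becomes $8,095.

Ferraro: $8,095; Halvorsen: $5,955; Tam: $7,780; Becker: $4,490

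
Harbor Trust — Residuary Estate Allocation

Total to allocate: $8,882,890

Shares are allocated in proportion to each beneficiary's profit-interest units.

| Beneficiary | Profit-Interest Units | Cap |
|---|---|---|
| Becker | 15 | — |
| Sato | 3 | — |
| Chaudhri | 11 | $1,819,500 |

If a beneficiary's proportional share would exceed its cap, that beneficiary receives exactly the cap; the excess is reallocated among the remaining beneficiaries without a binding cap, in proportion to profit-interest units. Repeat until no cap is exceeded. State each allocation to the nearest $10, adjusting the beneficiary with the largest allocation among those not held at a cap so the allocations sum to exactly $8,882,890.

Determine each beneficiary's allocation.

Profit-interest units total: 29.
Proportional shares (ignoring caps): Becker 4,594,598.28; Sato 918,919.66; Chaudhri 3,369,372.07.
Held at cap: Chaudhri ($1,819,500); remaining pool $7,063,390 reallocated over remaining profit-interest units 18.
Remaining shares: Becker 5,886,158.33 → $5,886,160; Sato 1,177,231.67 → $1,177,230.

Becker: $5,886,160 · Sato: $1,177,230 · Chaudhri: $1,819,500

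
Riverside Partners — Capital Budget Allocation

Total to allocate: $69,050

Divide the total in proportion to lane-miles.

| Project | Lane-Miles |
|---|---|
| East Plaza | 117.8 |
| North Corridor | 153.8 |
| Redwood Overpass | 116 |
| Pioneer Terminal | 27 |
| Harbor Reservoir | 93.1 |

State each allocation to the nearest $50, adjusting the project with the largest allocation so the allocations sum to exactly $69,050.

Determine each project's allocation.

East Plaza: $16,000 | North Corridor: $20,950 | Redwood Overpass: $15,800 | Pioneer Terminal: $3,650 | Harbor Reservoir: $12,650

Combined lane-miles = 507.7.
Raw shares: East Plaza 117.8/507.7 × $69,050 = 16,021.45; North Corridor 153.8/507.7 × $69,050 = 20,917.65; Redwood Overpass 116/507.7 × $69,050 = 15,776.64; Pioneer Terminal 27/507.7 × $69,050 = 3,672.15; Harbor Reservoir 93.1/507.7 × $69,050 = 12,662.11.
Rounded to nearest $50: East Plaza $16,000; North Corridor $20,900; Redwood Overpass $15,800; Pioneer Terminal $3,650; Harbor Reservoir $12,650. Sum = $69,000.
Difference $69,050 − $69,000 = +$50 applied to largest allocation (North Corridor): North Corridor becomes $20,950.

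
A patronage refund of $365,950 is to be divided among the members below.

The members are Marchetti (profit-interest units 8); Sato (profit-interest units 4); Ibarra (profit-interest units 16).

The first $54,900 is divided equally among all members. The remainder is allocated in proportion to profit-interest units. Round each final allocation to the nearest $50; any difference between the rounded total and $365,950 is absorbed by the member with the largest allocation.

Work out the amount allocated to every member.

First tranche $54,900 split equally: $18,300 each.
Remainder $311,050 by profit-interest units (total 28): Marchetti 88,871.43 → $88,850; Sato 44,435.71 → $44,450; Ibarra 177,742.86 → $177,750.
Totals: Marchetti $18,300 + $88,850 = $107,150; Sato $18,300 + $44,450 = $62,750; Ibarra $18,300 + $177,750 = $196,050.

Marchetti: $107,150; Sato: $62,750; Ibarra: $196,050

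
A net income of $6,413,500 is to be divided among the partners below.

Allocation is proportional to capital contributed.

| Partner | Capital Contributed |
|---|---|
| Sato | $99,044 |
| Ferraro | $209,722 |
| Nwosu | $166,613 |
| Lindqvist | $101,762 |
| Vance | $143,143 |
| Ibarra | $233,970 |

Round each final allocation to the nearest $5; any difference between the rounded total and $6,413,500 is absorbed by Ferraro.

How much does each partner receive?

Sum of capital contributed: 954,254.
Proportional shares: Sato 99,044/954,254 × $6,413,500 = 665,670.45; Ferraro 209,722/954,254 × $6,413,500 = 1,409,532.52; Nwosu 166,613/954,254 × $6,413,500 = 1,119,798.79; Lindqvist 101,762/954,254 × $6,413,500 = 683,938.02; Vance 143,143/954,254 × $6,413,500 = 962,057.93; Ibarra 233,970/954,254 × $6,413,500 = 1,572,502.28.
After rounding ($5): Sato $665,670; Ferraro $1,409,535; Nwosu $1,119,800; Lindqvist $683,940; Vance $962,060; Ibarra $1,572,500. Sum = $6,413,505.
Difference $6,413,500 − $6,413,505 = −$5 applied to Ferraro: Ferraro becomes $1,409,530.

Sato: $665,670 | Ferraro: $1,409,530 | Nwosu: $1,119,800 | Lindqvist: $683,940 | Vance: $962,060 | Ibarra: $1,572,500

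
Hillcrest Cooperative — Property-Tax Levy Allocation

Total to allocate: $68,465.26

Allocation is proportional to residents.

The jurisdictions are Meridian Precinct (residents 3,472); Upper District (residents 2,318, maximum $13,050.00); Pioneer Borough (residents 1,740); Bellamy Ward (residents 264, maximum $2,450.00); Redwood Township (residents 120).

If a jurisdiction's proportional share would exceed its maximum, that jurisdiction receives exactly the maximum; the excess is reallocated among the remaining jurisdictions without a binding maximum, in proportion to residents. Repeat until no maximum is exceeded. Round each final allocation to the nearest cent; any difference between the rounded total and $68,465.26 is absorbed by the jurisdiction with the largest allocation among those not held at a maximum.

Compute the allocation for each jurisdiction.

Total residents = 7,914.
Pro-rata shares before constraints: Meridian Precinct 30,036.8186; Upper District 20,053.3830; Pioneer Borough 15,053.0139; Bellamy Ward 2,283.9056; Redwood Township 1,038.1389.
Held at cap: Upper District ($13,050.00); remaining pool $55,415.26 reallocated over remaining residents 5,596.
Held at cap: Bellamy Ward ($2,450.00); remaining pool $52,965.26 reallocated over remaining residents 5,332.
Remaining shares: Meridian Precinct 34,489.0065 → $34,489.01; Pioneer Borough 17,284.2371 → $17,284.24; Redwood Township 1,192.0164 → $1,192.02.
Rounding difference −$0.01 applied to Meridian Precinct → $34,489.00.

Meridian Precinct: $34,489.00 | Upper District: $13,050.00 | Pioneer Borough: $17,284.24 | Bellamy Ward: $2,450.00 | Redwood Township: $1,192.02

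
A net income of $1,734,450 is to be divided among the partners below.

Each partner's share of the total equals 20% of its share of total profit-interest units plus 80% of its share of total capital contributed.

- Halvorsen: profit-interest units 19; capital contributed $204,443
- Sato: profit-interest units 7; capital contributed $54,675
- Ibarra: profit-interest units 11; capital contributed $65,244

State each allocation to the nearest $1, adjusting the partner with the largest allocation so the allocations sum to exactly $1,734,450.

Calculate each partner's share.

Profit-interest units total 37; capital contributed total 324,362.
Blended shares (20% profit-interest units + 80% capital contributed): Halvorsen 0.6069; Sato 0.1727; Ibarra 0.2204.
Raw shares: Halvorsen 1,052,701.64; Sato 299,517.27; Ibarra 382,231.09.
At nearest $1: Halvorsen $1,052,702; Sato $299,517; Ibarra $382,231. Sum = $1,734,450.
No rounding difference to absorb.

Halvorsen: $1,052,702 | Sato: $299,517 | Ibarra: $382,231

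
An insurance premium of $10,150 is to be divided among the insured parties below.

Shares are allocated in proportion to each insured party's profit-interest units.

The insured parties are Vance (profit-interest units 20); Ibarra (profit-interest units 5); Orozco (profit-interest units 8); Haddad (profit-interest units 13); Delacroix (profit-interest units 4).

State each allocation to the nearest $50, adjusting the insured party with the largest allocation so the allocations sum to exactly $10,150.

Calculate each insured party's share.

Profit-interest units total: 50.
Raw shares: Vance 20/50 × $10,150 = 4,060.00; Ibarra 5/50 × $10,150 = 1,015.00; Orozco 8/50 × $10,150 = 1,624.00; Haddad 13/50 × $10,150 = 2,639.00; Delacroix 4/50 × $10,150 = 812.00.
After rounding ($50): Vance $4,050; Ibarra $1,000; Orozco $1,600; Haddad $2,650; Delacroix $800. Sum = $10,100.
Difference $10,150 − $10,100 = +$50 applied to largest allocation (Vance): Vance becomes $4,100.

Vance: $4,100 · Ibarra: $1,000 · Orozco: $1,600 · Haddad: $2,650 · Delacroix: $800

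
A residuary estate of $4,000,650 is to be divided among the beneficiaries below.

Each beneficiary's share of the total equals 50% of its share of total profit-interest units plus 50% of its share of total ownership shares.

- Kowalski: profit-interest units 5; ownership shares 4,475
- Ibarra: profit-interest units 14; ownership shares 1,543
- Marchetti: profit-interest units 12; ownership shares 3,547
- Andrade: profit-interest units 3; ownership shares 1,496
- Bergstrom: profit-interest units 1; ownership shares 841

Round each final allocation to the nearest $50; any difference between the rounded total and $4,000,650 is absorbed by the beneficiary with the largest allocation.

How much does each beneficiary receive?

Totals — profit-interest units 35, ownership shares 11,902.
Combined weights (50% profit-interest units + 50% ownership shares): Kowalski 0.2594; Ibarra 0.2648; Marchetti 0.3204; Andrade 0.1057; Bergstrom 0.0496.
Pro-rata amounts: Kowalski 1,037,857.37; Ibarra 1,059,456.29; Marchetti 1,281,956.85; Andrade 422,883.60; Bergstrom 198,495.89.
Rounded to nearest $50: Kowalski $1,037,850; Ibarra $1,059,450; Marchetti $1,281,950; Andrade $422,900; Bergstrom $198,500. Sum = $4,000,650.
Sum already equals the total — no adjustment.

Kowalski: $1,037,850; Ibarra: $1,059,450; Marchetti: $1,281,950; Andrade: $422,900; Bergstrom: $198,500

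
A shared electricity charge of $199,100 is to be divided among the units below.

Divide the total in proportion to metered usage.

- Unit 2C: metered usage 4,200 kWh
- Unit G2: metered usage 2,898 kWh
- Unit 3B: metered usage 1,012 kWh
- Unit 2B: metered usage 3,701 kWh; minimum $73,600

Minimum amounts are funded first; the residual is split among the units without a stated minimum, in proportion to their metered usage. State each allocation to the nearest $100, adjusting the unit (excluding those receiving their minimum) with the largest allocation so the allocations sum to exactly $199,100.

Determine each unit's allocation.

Unit 2C: $65,000 | Unit G2: $44,800 | Unit 3B: $15,700 | Unit 2B: $73,600

Fund the minimums — Unit 2B $73,600. Remaining pool $125,500.
Remaining pool split over remaining metered usage 8,110: Unit 2C 64,993.83 → $65,000; Unit G2 44,845.75 → $44,800; Unit 3B 15,660.42 → $15,700.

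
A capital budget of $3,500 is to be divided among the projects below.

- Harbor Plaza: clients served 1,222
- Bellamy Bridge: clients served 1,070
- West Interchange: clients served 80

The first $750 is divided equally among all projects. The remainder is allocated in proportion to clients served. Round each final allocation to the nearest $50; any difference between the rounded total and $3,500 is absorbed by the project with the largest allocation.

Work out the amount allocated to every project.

Harbor Plaza: $1,650 · Bellamy Bridge: $1,500 · West Interchange: $350

First tranche $750 split equally: $250 each.
Remainder $2,750 by clients served (total 2,372): Harbor Plaza 1,416.74 → $1,400; Bellamy Bridge 1,240.51 → $1,250; West Interchange 92.75 → $100.
Totals: Harbor Plaza $250 + $1,400 = $1,650; Bellamy Bridge $250 + $1,250 = $1,500; West Interchange $250 + $100 = $350.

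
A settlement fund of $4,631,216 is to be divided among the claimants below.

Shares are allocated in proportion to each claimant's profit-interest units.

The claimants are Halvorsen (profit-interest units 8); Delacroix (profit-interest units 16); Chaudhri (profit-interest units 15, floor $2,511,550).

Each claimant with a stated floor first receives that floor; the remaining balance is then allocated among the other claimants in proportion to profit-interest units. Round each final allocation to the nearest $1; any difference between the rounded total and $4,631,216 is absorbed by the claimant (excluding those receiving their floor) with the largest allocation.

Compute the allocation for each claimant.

Halvorsen: $706,555; Delacroix: $1,413,111; Chaudhri: $2,511,550

Minimums first: Chaudhri $2,511,550. Remaining pool $2,119,666.
Remaining pool split over remaining profit-interest units 24: Halvorsen 706,555.33 → $706,555; Delacroix 1,413,110.67 → $1,413,111.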